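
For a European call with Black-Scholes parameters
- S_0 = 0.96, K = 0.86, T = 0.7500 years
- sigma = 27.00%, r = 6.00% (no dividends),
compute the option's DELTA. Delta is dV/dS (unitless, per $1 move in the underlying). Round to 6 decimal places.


Answer: Delta = 0.782246

Derivation:
d1 = 0.7798009004; d2 = 0.5459740414
phi(d1) = 0.2943507324; exp(-qT) = 1.0000000000; exp(-rT) = 0.9559974818
N(d1) = 0.7822459619
Delta = exp(-qT) * N(d1) = 1.0000000000 * 0.7822459619 = 0.782246


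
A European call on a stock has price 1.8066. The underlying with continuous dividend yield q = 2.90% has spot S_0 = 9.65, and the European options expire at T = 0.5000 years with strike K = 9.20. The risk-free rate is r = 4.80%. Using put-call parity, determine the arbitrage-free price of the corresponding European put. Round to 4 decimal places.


Answer: Put price = 1.2773

Derivation:
Put-call parity: C - P = S_0 * exp(-qT) - K * exp(-rT).
S_0 * exp(-qT) = 9.6500 * 0.98560462 = 9.51108457
K * exp(-rT) = 9.2000 * 0.97628571 = 8.98182853
P = C - S*exp(-qT) + K*exp(-rT)
P = 1.8066 - 9.51108457 + 8.98182853 = 1.2773


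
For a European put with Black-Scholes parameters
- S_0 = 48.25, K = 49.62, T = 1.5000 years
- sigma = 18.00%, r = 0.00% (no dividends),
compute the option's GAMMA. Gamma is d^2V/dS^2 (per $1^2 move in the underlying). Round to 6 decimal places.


Answer: Gamma = 0.037500

Derivation:
d1 = -0.0167751512; d2 = -0.2372292281
phi(d1) = 0.3988861520; exp(-qT) = 1.0000000000; exp(-rT) = 1.0000000000
Gamma = exp(-qT) * phi(d1) / (S * sigma * sqrt(T)) = 1.0000000000 * 0.3988861520 / (48.2500 * 0.1800 * 1.2247448714) = 0.037500


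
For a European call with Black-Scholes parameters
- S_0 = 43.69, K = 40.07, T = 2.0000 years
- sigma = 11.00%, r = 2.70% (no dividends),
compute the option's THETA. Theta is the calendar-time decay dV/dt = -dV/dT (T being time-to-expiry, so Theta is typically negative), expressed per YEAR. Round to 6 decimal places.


Answer: Theta = -1.234304

Derivation:
d1 = 0.9808941448; d2 = 0.8253306530
phi(d1) = 0.2465932170; exp(-qT) = 1.0000000000; exp(-rT) = 0.9474321065
Theta = -S*exp(-qT)*phi(d1)*sigma/(2*sqrt(T)) - r*K*exp(-rT)*N(d2) + q*S*exp(-qT)*N(d1)
N(d1) = 0.8366775274; N(d2) = 0.7954080532; sqrt(T) = 1.4142135624
Term 1 = -43.6900 * 1.0000000000 * 0.2465932170 * 0.1100 / (2 * 1.4142135624) = -0.4189969511
Term 2 = -0.0270 * 40.0700 * 0.9474321065 * 0.7954080532 = -0.8153070324
Term 3 = 0 (no dividend yield, q = 0)
Theta = -0.4189969511 + (-0.8153070324) + (0.0000000000) = -1.234304


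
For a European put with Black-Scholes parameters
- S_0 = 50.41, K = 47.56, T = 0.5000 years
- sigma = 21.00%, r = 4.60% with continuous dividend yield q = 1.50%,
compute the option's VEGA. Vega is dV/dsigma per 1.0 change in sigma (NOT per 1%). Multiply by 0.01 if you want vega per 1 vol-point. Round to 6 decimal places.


Answer: Vega = 11.994081

Derivation:
d1 = 0.5705509679; d2 = 0.4220585439
phi(d1) = 0.3390177759; exp(-qT) = 0.9925280548; exp(-rT) = 0.9772624838
Vega = S * exp(-qT) * phi(d1) * sqrt(T) = 50.4100 * 0.9925280548 * 0.3390177759 * 0.7071067812 = 11.994081


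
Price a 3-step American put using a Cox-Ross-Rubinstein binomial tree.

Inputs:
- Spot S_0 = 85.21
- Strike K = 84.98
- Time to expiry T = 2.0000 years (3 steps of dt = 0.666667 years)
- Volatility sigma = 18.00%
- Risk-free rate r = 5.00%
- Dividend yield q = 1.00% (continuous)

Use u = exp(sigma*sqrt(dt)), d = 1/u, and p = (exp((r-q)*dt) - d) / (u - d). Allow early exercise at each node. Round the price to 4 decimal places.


Answer: Price = V(0,0) = 6.2498

Derivation:
dt = T/N = 0.666667
u = exp(sigma*sqrt(dt)) = 1.158319; d = 1/u = 0.863320
p = (exp((r-q)*dt) - d) / (u - d) = 0.554936
Discount per step: exp(-r*dt) = 0.967216
Stock lattice S(k, i) with i counting down-moves:
  k=0: S(0,0) = 85.2100
  k=1: S(1,0) = 98.7003; S(1,1) = 73.5635
  k=2: S(2,0) = 114.3264; S(2,1) = 85.2100; S(2,2) = 63.5089
  k=3: S(3,0) = 132.4264; S(3,1) = 98.7003; S(3,2) = 73.5635; S(3,3) = 54.8285
Terminal payoffs V(N, i) = max(K - S_T, 0):
  V(3,0) = 0.000000; V(3,1) = 0.000000; V(3,2) = 11.416468; V(3,3) = 30.151472
Backward induction: V(k, i) = exp(-r*dt) * [p * V(k+1, i) + (1-p) * V(k+1, i+1)]; then take max(V_cont, immediate exercise) for American.
  V(2,0) = exp(-r*dt) * [p*0.000000 + (1-p)*0.000000] = 0.000000; exercise = 0.000000; V(2,0) = max -> 0.000000
  V(2,1) = exp(-r*dt) * [p*0.000000 + (1-p)*11.416468] = 4.914484; exercise = 0.000000; V(2,1) = max -> 4.914484
  V(2,2) = exp(-r*dt) * [p*11.416468 + (1-p)*30.151472] = 19.107110; exercise = 21.471102; V(2,2) = max -> 21.471102
  V(1,0) = exp(-r*dt) * [p*0.000000 + (1-p)*4.914484] = 2.115554; exercise = 0.000000; V(1,0) = max -> 2.115554
  V(1,1) = exp(-r*dt) * [p*4.914484 + (1-p)*21.471102] = 11.880550; exercise = 11.416468; V(1,1) = max -> 11.880550
  V(0,0) = exp(-r*dt) * [p*2.115554 + (1-p)*11.880550] = 6.249768; exercise = 0.000000; V(0,0) = max -> 6.249768


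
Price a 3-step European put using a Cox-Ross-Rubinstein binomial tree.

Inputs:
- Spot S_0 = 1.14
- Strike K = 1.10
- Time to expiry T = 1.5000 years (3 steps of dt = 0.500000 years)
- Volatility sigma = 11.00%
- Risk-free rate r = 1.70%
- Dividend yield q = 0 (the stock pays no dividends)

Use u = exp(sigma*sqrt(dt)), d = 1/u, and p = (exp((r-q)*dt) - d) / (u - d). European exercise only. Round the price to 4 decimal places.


Answer: Price = V(0,0) = 0.0346

Derivation:
dt = T/N = 0.500000
u = exp(sigma*sqrt(dt)) = 1.080887; d = 1/u = 0.925166
p = (exp((r-q)*dt) - d) / (u - d) = 0.535382
Discount per step: exp(-r*dt) = 0.991536
Stock lattice S(k, i) with i counting down-moves:
  k=0: S(0,0) = 1.1400
  k=1: S(1,0) = 1.2322; S(1,1) = 1.0547
  k=2: S(2,0) = 1.3319; S(2,1) = 1.1400; S(2,2) = 0.9758
  k=3: S(3,0) = 1.4396; S(3,1) = 1.2322; S(3,2) = 1.0547; S(3,3) = 0.9027
Terminal payoffs V(N, i) = max(K - S_T, 0):
  V(3,0) = 0.000000; V(3,1) = 0.000000; V(3,2) = 0.045310; V(3,3) = 0.197257
Backward induction: V(k, i) = exp(-r*dt) * [p * V(k+1, i) + (1-p) * V(k+1, i+1)].
  V(2,0) = exp(-r*dt) * [p*0.000000 + (1-p)*0.000000] = 0.000000
  V(2,1) = exp(-r*dt) * [p*0.000000 + (1-p)*0.045310] = 0.020874
  V(2,2) = exp(-r*dt) * [p*0.045310 + (1-p)*0.197257] = 0.114926
  V(1,0) = exp(-r*dt) * [p*0.000000 + (1-p)*0.020874] = 0.009616
  V(1,1) = exp(-r*dt) * [p*0.020874 + (1-p)*0.114926] = 0.064026
  V(0,0) = exp(-r*dt) * [p*0.009616 + (1-p)*0.064026] = 0.034601


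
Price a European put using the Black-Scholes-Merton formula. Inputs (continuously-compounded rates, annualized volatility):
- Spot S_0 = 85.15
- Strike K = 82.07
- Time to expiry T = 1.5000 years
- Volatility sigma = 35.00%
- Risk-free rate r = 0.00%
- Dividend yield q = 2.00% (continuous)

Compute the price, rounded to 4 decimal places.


Answer: Price = 13.6960

Derivation:
d1 = (ln(S/K) + (r - q + 0.5*sigma^2) * T) / (sigma * sqrt(T)) = 0.23029138
d2 = d1 - sigma * sqrt(T) = -0.19836932
exp(-rT) = 1.00000000; exp(-qT) = 0.97044553
P = K * exp(-rT) * N(-d2) - S_0 * exp(-qT) * N(-d1)
N(-d1) = 0.40893268; N(-d2) = 0.57862194
P = 82.0700 * 1.00000000 * 0.57862194 - 85.1500 * 0.97044553 * 0.40893268 = 13.6960


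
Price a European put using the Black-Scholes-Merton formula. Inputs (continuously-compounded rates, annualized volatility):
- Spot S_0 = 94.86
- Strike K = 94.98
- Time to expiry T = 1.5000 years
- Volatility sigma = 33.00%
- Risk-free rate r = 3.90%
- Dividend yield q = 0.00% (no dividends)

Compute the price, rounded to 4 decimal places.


Answer: Price = 12.2764

Derivation:
d1 = (ln(S/K) + (r - q + 0.5*sigma^2) * T) / (sigma * sqrt(T)) = 0.34369750
d2 = d1 - sigma * sqrt(T) = -0.06046831
exp(-rT) = 0.94317824; exp(-qT) = 1.00000000
P = K * exp(-rT) * N(-d2) - S_0 * exp(-qT) * N(-d1)
N(-d1) = 0.36553690; N(-d2) = 0.52410867
P = 94.9800 * 0.94317824 * 0.52410867 - 94.8600 * 1.00000000 * 0.36553690 = 12.2764


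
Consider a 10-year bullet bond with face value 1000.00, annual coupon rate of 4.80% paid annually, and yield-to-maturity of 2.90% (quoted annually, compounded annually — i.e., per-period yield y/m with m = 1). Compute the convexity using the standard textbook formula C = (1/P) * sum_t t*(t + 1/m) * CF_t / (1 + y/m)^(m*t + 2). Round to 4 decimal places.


Answer: Convexity = 80.8906

Derivation:
Coupon per period c = face * coupon_rate / m = 48.000000
Periods per year m = 1; per-period yield y/m = 0.029000
Number of cashflows N = 10
Cashflows (t years, CF_t, discount factor 1/(1+y/m)^(m*t), PV):
  t = 1.0000: CF_t = 48.000000, DF = 0.971817, PV = 46.647230
  t = 2.0000: CF_t = 48.000000, DF = 0.944429, PV = 45.332585
  t = 3.0000: CF_t = 48.000000, DF = 0.917812, PV = 44.054991
  t = 4.0000: CF_t = 48.000000, DF = 0.891946, PV = 42.813402
  t = 5.0000: CF_t = 48.000000, DF = 0.866808, PV = 41.606805
  t = 6.0000: CF_t = 48.000000, DF = 0.842379, PV = 40.434212
  t = 7.0000: CF_t = 48.000000, DF = 0.818639, PV = 39.294667
  t = 8.0000: CF_t = 48.000000, DF = 0.795567, PV = 38.187237
  t = 9.0000: CF_t = 48.000000, DF = 0.773146, PV = 37.111018
  t = 10.0000: CF_t = 1048.000000, DF = 0.751357, PV = 787.421983
Price P = sum_t PV_t = 1162.904130
Convexity numerator sum_t t*(t + 1/m) * CF_t / (1+y/m)^(m*t + 2):
  t = 1.0000: term = 88.109981
  t = 2.0000: term = 256.880412
  t = 3.0000: term = 499.281656
  t = 4.0000: term = 808.684249
  t = 5.0000: term = 1178.840014
  t = 6.0000: term = 1603.863964
  t = 7.0000: term = 2078.216993
  t = 8.0000: term = 2596.689287
  t = 9.0000: term = 3154.384459
  t = 10.0000: term = 81803.045132
Convexity = (1/P) * sum = 94067.996146 / 1162.904130 = 80.890586


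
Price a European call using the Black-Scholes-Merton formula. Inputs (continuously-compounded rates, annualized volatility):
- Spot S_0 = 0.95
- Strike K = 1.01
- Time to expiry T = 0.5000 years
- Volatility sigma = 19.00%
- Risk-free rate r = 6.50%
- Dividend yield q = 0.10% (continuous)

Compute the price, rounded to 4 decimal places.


d1 = (ln(S/K) + (r - q + 0.5*sigma^2) * T) / (sigma * sqrt(T)) = -0.15049186
d2 = d1 - sigma * sqrt(T) = -0.28484215
exp(-rT) = 0.96802245; exp(-qT) = 0.99950012
C = S_0 * exp(-qT) * N(d1) - K * exp(-rT) * N(d2)
N(d1) = 0.44018828; N(d2) = 0.38788254
C = 0.9500 * 0.99950012 * 0.44018828 - 1.0100 * 0.96802245 * 0.38788254 = 0.0387

Answer: Price = 0.0387


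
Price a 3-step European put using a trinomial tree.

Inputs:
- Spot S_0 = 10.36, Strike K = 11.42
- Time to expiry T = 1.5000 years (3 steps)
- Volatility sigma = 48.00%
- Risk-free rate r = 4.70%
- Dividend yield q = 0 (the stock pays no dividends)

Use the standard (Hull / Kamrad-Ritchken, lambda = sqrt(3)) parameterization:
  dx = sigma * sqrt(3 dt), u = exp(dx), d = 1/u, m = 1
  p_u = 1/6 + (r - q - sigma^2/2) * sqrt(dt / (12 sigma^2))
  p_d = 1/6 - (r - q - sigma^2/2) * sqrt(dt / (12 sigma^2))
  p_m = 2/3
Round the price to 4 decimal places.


dt = T/N = 0.500000; dx = sigma*sqrt(3*dt) = 0.587878
u = exp(dx) = 1.800164; d = 1/u = 0.555505
p_u = 0.137664, p_m = 0.666667, p_d = 0.195669
Discount per step: exp(-r*dt) = 0.976774
Stock lattice S(k, j) with j the centered position index:
  k=0: S(0,+0) = 10.3600
  k=1: S(1,-1) = 5.7550; S(1,+0) = 10.3600; S(1,+1) = 18.6497
  k=2: S(2,-2) = 3.1969; S(2,-1) = 5.7550; S(2,+0) = 10.3600; S(2,+1) = 18.6497; S(2,+2) = 33.5725
  k=3: S(3,-3) = 1.7759; S(3,-2) = 3.1969; S(3,-1) = 5.7550; S(3,+0) = 10.3600; S(3,+1) = 18.6497; S(3,+2) = 33.5725; S(3,+3) = 60.4360
Terminal payoffs V(N, j) = max(K - S_T, 0):
  V(3,-3) = 9.644078; V(3,-2) = 8.223050; V(3,-1) = 5.664967; V(3,+0) = 1.060000; V(3,+1) = 0.000000; V(3,+2) = 0.000000; V(3,+3) = 0.000000
Backward induction: V(k, j) = exp(-r*dt) * [p_u * V(k+1, j+1) + p_m * V(k+1, j) + p_d * V(k+1, j-1)]
  V(2,-2) = exp(-r*dt) * [p_u*5.664967 + p_m*8.223050 + p_d*9.644078] = 7.959678
  V(2,-1) = exp(-r*dt) * [p_u*1.060000 + p_m*5.664967 + p_d*8.223050] = 5.403091
  V(2,+0) = exp(-r*dt) * [p_u*0.000000 + p_m*1.060000 + p_d*5.664967] = 1.772969
  V(2,+1) = exp(-r*dt) * [p_u*0.000000 + p_m*0.000000 + p_d*1.060000] = 0.202592
  V(2,+2) = exp(-r*dt) * [p_u*0.000000 + p_m*0.000000 + p_d*0.000000] = 0.000000
  V(1,-1) = exp(-r*dt) * [p_u*1.772969 + p_m*5.403091 + p_d*7.959678] = 5.278095
  V(1,+0) = exp(-r*dt) * [p_u*0.202592 + p_m*1.772969 + p_d*5.403091] = 2.214432
  V(1,+1) = exp(-r*dt) * [p_u*0.000000 + p_m*0.202592 + p_d*1.772969] = 0.470783
  V(0,+0) = exp(-r*dt) * [p_u*0.470783 + p_m*2.214432 + p_d*5.278095] = 2.514079

Answer: Price = V(0,0) = 2.5141


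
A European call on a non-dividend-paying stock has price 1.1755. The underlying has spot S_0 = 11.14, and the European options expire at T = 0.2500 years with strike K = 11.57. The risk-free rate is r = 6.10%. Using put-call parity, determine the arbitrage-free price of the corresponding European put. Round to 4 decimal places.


Answer: Put price = 1.4304

Derivation:
Put-call parity: C - P = S_0 * exp(-qT) - K * exp(-rT).
S_0 * exp(-qT) = 11.1400 * 1.00000000 = 11.14000000
K * exp(-rT) = 11.5700 * 0.98486569 = 11.39489606
P = C - S*exp(-qT) + K*exp(-rT)
P = 1.1755 - 11.14000000 + 11.39489606 = 1.4304


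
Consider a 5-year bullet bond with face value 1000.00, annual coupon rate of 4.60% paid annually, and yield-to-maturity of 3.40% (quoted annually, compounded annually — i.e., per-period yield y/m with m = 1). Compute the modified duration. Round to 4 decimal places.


Answer: Modified duration = 4.4407

Derivation:
Coupon per period c = face * coupon_rate / m = 46.000000
Periods per year m = 1; per-period yield y/m = 0.034000
Number of cashflows N = 5
Cashflows (t years, CF_t, discount factor 1/(1+y/m)^(m*t), PV):
  t = 1.0000: CF_t = 46.000000, DF = 0.967118, PV = 44.487427
  t = 2.0000: CF_t = 46.000000, DF = 0.935317, PV = 43.024591
  t = 3.0000: CF_t = 46.000000, DF = 0.904562, PV = 41.609856
  t = 4.0000: CF_t = 46.000000, DF = 0.874818, PV = 40.241640
  t = 5.0000: CF_t = 1046.000000, DF = 0.846052, PV = 884.970901
Price P = sum_t PV_t = 1054.334417
First compute Macaulay numerator sum_t t * PV_t:
  t * PV_t at t = 1.0000: 44.487427
  t * PV_t at t = 2.0000: 86.049183
  t * PV_t at t = 3.0000: 124.829569
  t * PV_t at t = 4.0000: 160.966562
  t * PV_t at t = 5.0000: 4424.854505
Macaulay duration D = 4841.187246 / 1054.334417 = 4.591700
Modified duration = D / (1 + y/m) = 4.591700 / (1 + 0.034000) = 4.440716


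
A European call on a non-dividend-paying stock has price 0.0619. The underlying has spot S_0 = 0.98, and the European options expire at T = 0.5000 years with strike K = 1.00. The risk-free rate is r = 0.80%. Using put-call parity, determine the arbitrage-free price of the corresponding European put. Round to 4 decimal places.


Answer: Put price = 0.0779

Derivation:
Put-call parity: C - P = S_0 * exp(-qT) - K * exp(-rT).
S_0 * exp(-qT) = 0.9800 * 1.00000000 = 0.98000000
K * exp(-rT) = 1.0000 * 0.99600799 = 0.99600799
P = C - S*exp(-qT) + K*exp(-rT)
P = 0.0619 - 0.98000000 + 0.99600799 = 0.0779


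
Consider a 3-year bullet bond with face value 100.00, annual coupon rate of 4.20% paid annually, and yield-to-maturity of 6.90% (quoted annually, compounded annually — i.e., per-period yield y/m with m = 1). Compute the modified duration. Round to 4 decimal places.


Answer: Modified duration = 2.6902

Derivation:
Coupon per period c = face * coupon_rate / m = 4.200000
Periods per year m = 1; per-period yield y/m = 0.069000
Number of cashflows N = 3
Cashflows (t years, CF_t, discount factor 1/(1+y/m)^(m*t), PV):
  t = 1.0000: CF_t = 4.200000, DF = 0.935454, PV = 3.928906
  t = 2.0000: CF_t = 4.200000, DF = 0.875074, PV = 3.675309
  t = 3.0000: CF_t = 104.200000, DF = 0.818591, PV = 85.297166
Price P = sum_t PV_t = 92.901381
First compute Macaulay numerator sum_t t * PV_t:
  t * PV_t at t = 1.0000: 3.928906
  t * PV_t at t = 2.0000: 7.350618
  t * PV_t at t = 3.0000: 255.891499
Macaulay duration D = 267.171023 / 92.901381 = 2.875856
Modified duration = D / (1 + y/m) = 2.875856 / (1 + 0.069000) = 2.690230


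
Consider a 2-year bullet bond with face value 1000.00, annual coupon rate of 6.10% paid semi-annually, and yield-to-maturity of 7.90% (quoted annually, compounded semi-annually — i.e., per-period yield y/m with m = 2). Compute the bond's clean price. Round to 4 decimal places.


Coupon per period c = face * coupon_rate / m = 30.500000
Periods per year m = 2; per-period yield y/m = 0.039500
Number of cashflows N = 4
Cashflows (t years, CF_t, discount factor 1/(1+y/m)^(m*t), PV):
  t = 0.5000: CF_t = 30.500000, DF = 0.962001, PV = 29.341029
  t = 1.0000: CF_t = 30.500000, DF = 0.925446, PV = 28.226098
  t = 1.5000: CF_t = 30.500000, DF = 0.890280, PV = 27.153534
  t = 2.0000: CF_t = 1030.500000, DF = 0.856450, PV = 882.571749
Price P = sum_t PV_t = 967.292410

Answer: Price = 967.2924


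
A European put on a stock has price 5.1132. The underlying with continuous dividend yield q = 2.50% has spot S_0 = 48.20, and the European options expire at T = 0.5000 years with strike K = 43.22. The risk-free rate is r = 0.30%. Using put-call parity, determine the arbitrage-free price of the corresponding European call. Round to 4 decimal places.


Put-call parity: C - P = S_0 * exp(-qT) - K * exp(-rT).
S_0 * exp(-qT) = 48.2000 * 0.98757780 = 47.60124998
K * exp(-rT) = 43.2200 * 0.99850112 = 43.15521860
C = P + S*exp(-qT) - K*exp(-rT)
C = 5.1132 + 47.60124998 - 43.15521860 = 9.5592

Answer: Call price = 9.5592


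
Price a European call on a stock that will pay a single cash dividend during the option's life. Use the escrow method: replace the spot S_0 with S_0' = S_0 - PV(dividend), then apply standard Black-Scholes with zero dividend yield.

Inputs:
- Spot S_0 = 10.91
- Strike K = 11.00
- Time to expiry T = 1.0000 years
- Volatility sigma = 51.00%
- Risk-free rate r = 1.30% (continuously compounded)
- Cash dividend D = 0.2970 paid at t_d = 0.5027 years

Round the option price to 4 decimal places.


Answer: Price = 2.0416

Derivation:
PV(D) = D * exp(-r * t_d) = 0.2970 * 0.99348621 = 0.29506540
S_0' = S_0 - PV(D) = 10.9100 - 0.29506540 = 10.61493460
d1 = (ln(S_0'/K) + (r + sigma^2/2)*T) / (sigma*sqrt(T)) = 0.21062090
d2 = d1 - sigma*sqrt(T) = -0.29937910
exp(-rT) = 0.98708414
N(d1) = 0.58340845; N(d2) = 0.38232540
C = S_0' * N(d1) - K * exp(-rT) * N(d2) = 10.61493460 * 0.58340845 - 11.0000 * 0.98708414 * 0.38232540 = 2.0416


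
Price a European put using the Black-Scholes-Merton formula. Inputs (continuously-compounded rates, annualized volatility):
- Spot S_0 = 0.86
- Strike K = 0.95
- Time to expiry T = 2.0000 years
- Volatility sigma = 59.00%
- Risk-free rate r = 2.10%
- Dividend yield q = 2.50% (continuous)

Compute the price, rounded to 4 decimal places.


d1 = (ln(S/K) + (r - q + 0.5*sigma^2) * T) / (sigma * sqrt(T)) = 0.28832028
d2 = d1 - sigma * sqrt(T) = -0.54606572
exp(-rT) = 0.95886978; exp(-qT) = 0.95122942
P = K * exp(-rT) * N(-d2) - S_0 * exp(-qT) * N(-d1)
N(-d1) = 0.38655079; N(-d2) = 0.70748962
P = 0.9500 * 0.95886978 * 0.70748962 - 0.8600 * 0.95122942 * 0.38655079 = 0.3283

Answer: Price = 0.3283


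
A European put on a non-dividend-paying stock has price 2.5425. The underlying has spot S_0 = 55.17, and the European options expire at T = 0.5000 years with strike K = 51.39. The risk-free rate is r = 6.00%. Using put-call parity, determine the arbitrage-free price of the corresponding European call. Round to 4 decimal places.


Put-call parity: C - P = S_0 * exp(-qT) - K * exp(-rT).
S_0 * exp(-qT) = 55.1700 * 1.00000000 = 55.17000000
K * exp(-rT) = 51.3900 * 0.97044553 = 49.87119597
C = P + S*exp(-qT) - K*exp(-rT)
C = 2.5425 + 55.17000000 - 49.87119597 = 7.8413

Answer: Call price = 7.8413


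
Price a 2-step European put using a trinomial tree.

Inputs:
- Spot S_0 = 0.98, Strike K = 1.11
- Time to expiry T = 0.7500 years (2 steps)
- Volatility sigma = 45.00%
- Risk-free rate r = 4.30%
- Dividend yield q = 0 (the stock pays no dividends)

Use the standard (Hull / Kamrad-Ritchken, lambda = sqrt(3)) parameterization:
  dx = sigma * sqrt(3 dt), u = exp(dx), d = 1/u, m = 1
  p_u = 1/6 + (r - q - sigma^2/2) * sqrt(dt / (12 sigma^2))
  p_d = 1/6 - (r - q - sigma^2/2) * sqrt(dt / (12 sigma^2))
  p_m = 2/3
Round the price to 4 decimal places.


dt = T/N = 0.375000; dx = sigma*sqrt(3*dt) = 0.477297
u = exp(dx) = 1.611712; d = 1/u = 0.620458
p_u = 0.143784, p_m = 0.666667, p_d = 0.189549
Discount per step: exp(-r*dt) = 0.984004
Stock lattice S(k, j) with j the centered position index:
  k=0: S(0,+0) = 0.9800
  k=1: S(1,-1) = 0.6080; S(1,+0) = 0.9800; S(1,+1) = 1.5795
  k=2: S(2,-2) = 0.3773; S(2,-1) = 0.6080; S(2,+0) = 0.9800; S(2,+1) = 1.5795; S(2,+2) = 2.5457
Terminal payoffs V(N, j) = max(K - S_T, 0):
  V(2,-2) = 0.732731; V(2,-1) = 0.501951; V(2,+0) = 0.130000; V(2,+1) = 0.000000; V(2,+2) = 0.000000
Backward induction: V(k, j) = exp(-r*dt) * [p_u * V(k+1, j+1) + p_m * V(k+1, j) + p_d * V(k+1, j-1)]
  V(1,-1) = exp(-r*dt) * [p_u*0.130000 + p_m*0.501951 + p_d*0.732731] = 0.484341
  V(1,+0) = exp(-r*dt) * [p_u*0.000000 + p_m*0.130000 + p_d*0.501951] = 0.178903
  V(1,+1) = exp(-r*dt) * [p_u*0.000000 + p_m*0.000000 + p_d*0.130000] = 0.024247
  V(0,+0) = exp(-r*dt) * [p_u*0.024247 + p_m*0.178903 + p_d*0.484341] = 0.211130

Answer: Price = V(0,0) = 0.2111


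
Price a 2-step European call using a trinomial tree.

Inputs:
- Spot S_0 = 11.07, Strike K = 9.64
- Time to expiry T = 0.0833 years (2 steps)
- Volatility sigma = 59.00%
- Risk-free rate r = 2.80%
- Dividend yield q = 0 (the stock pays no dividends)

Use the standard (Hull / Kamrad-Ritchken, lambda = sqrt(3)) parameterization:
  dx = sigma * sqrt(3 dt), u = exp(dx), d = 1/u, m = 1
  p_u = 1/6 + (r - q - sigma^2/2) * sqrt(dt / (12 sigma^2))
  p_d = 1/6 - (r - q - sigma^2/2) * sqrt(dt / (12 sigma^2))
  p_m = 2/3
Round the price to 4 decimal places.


dt = T/N = 0.041650; dx = sigma*sqrt(3*dt) = 0.208555
u = exp(dx) = 1.231896; d = 1/u = 0.811757
p_u = 0.152083, p_m = 0.666667, p_d = 0.181250
Discount per step: exp(-r*dt) = 0.998834
Stock lattice S(k, j) with j the centered position index:
  k=0: S(0,+0) = 11.0700
  k=1: S(1,-1) = 8.9861; S(1,+0) = 11.0700; S(1,+1) = 13.6371
  k=2: S(2,-2) = 7.2946; S(2,-1) = 8.9861; S(2,+0) = 11.0700; S(2,+1) = 13.6371; S(2,+2) = 16.7995
Terminal payoffs V(N, j) = max(S_T - K, 0):
  V(2,-2) = 0.000000; V(2,-1) = 0.000000; V(2,+0) = 1.430000; V(2,+1) = 3.997093; V(2,+2) = 7.159486
Backward induction: V(k, j) = exp(-r*dt) * [p_u * V(k+1, j+1) + p_m * V(k+1, j) + p_d * V(k+1, j-1)]
  V(1,-1) = exp(-r*dt) * [p_u*1.430000 + p_m*0.000000 + p_d*0.000000] = 0.217225
  V(1,+0) = exp(-r*dt) * [p_u*3.997093 + p_m*1.430000 + p_d*0.000000] = 1.559404
  V(1,+1) = exp(-r*dt) * [p_u*7.159486 + p_m*3.997093 + p_d*1.430000] = 4.008076
  V(0,+0) = exp(-r*dt) * [p_u*4.008076 + p_m*1.559404 + p_d*0.217225] = 1.686567

Answer: Price = V(0,0) = 1.6866


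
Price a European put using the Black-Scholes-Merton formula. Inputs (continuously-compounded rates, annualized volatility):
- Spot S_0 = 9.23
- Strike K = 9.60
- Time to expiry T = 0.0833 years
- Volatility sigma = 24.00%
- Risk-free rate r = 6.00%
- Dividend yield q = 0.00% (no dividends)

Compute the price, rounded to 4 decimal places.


d1 = (ln(S/K) + (r - q + 0.5*sigma^2) * T) / (sigma * sqrt(T)) = -0.46063015
d2 = d1 - sigma * sqrt(T) = -0.52989833
exp(-rT) = 0.99501447; exp(-qT) = 1.00000000
P = K * exp(-rT) * N(-d2) - S_0 * exp(-qT) * N(-d1)
N(-d1) = 0.67746801; N(-d2) = 0.70190879
P = 9.6000 * 0.99501447 * 0.70190879 - 9.2300 * 1.00000000 * 0.67746801 = 0.4517

Answer: Price = 0.4517


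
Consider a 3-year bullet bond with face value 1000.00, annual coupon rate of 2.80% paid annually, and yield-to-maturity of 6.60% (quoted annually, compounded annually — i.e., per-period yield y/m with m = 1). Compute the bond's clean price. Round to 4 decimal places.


Coupon per period c = face * coupon_rate / m = 28.000000
Periods per year m = 1; per-period yield y/m = 0.066000
Number of cashflows N = 3
Cashflows (t years, CF_t, discount factor 1/(1+y/m)^(m*t), PV):
  t = 1.0000: CF_t = 28.000000, DF = 0.938086, PV = 26.266417
  t = 2.0000: CF_t = 28.000000, DF = 0.880006, PV = 24.640166
  t = 3.0000: CF_t = 1028.000000, DF = 0.825521, PV = 848.636097
Price P = sum_t PV_t = 899.542679

Answer: Price = 899.5427


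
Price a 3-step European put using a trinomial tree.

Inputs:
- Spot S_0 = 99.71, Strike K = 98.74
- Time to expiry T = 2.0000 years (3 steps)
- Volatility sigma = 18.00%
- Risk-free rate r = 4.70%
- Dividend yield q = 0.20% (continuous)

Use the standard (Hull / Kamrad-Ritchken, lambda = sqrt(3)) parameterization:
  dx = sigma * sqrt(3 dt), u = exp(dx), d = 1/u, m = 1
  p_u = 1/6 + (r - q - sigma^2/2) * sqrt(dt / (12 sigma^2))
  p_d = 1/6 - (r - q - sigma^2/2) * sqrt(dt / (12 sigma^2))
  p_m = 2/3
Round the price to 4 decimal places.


dt = T/N = 0.666667; dx = sigma*sqrt(3*dt) = 0.254558
u = exp(dx) = 1.289892; d = 1/u = 0.775259
p_u = 0.204379, p_m = 0.666667, p_d = 0.128954
Discount per step: exp(-r*dt) = 0.969152
Stock lattice S(k, j) with j the centered position index:
  k=0: S(0,+0) = 99.7100
  k=1: S(1,-1) = 77.3010; S(1,+0) = 99.7100; S(1,+1) = 128.6151
  k=2: S(2,-2) = 59.9283; S(2,-1) = 77.3010; S(2,+0) = 99.7100; S(2,+1) = 128.6151; S(2,+2) = 165.8996
  k=3: S(3,-3) = 46.4599; S(3,-2) = 59.9283; S(3,-1) = 77.3010; S(3,+0) = 99.7100; S(3,+1) = 128.6151; S(3,+2) = 165.8996; S(3,+3) = 213.9926
Terminal payoffs V(N, j) = max(K - S_T, 0):
  V(3,-3) = 52.280050; V(3,-2) = 38.811685; V(3,-1) = 21.438951; V(3,+0) = 0.000000; V(3,+1) = 0.000000; V(3,+2) = 0.000000; V(3,+3) = 0.000000
Backward induction: V(k, j) = exp(-r*dt) * [p_u * V(k+1, j+1) + p_m * V(k+1, j) + p_d * V(k+1, j-1)]
  V(2,-2) = exp(-r*dt) * [p_u*21.438951 + p_m*38.811685 + p_d*52.280050] = 35.856574
  V(2,-1) = exp(-r*dt) * [p_u*0.000000 + p_m*21.438951 + p_d*38.811685] = 18.702285
  V(2,+0) = exp(-r*dt) * [p_u*0.000000 + p_m*0.000000 + p_d*21.438951] = 2.679362
  V(2,+1) = exp(-r*dt) * [p_u*0.000000 + p_m*0.000000 + p_d*0.000000] = 0.000000
  V(2,+2) = exp(-r*dt) * [p_u*0.000000 + p_m*0.000000 + p_d*0.000000] = 0.000000
  V(1,-1) = exp(-r*dt) * [p_u*2.679362 + p_m*18.702285 + p_d*35.856574] = 17.095515
  V(1,+0) = exp(-r*dt) * [p_u*0.000000 + p_m*2.679362 + p_d*18.702285] = 4.068484
  V(1,+1) = exp(-r*dt) * [p_u*0.000000 + p_m*0.000000 + p_d*2.679362] = 0.334857
  V(0,+0) = exp(-r*dt) * [p_u*0.334857 + p_m*4.068484 + p_d*17.095515] = 4.831517

Answer: Price = V(0,0) = 4.8315


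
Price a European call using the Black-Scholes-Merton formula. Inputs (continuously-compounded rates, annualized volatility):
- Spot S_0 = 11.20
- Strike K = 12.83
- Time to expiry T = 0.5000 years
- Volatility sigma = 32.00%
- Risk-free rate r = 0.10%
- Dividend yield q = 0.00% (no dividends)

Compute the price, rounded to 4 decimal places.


Answer: Price = 0.4571

Derivation:
d1 = (ln(S/K) + (r - q + 0.5*sigma^2) * T) / (sigma * sqrt(T)) = -0.48513005
d2 = d1 - sigma * sqrt(T) = -0.71140422
exp(-rT) = 0.99950012; exp(-qT) = 1.00000000
C = S_0 * exp(-qT) * N(d1) - K * exp(-rT) * N(d2)
N(d1) = 0.31379205; N(d2) = 0.23841689
C = 11.2000 * 1.00000000 * 0.31379205 - 12.8300 * 0.99950012 * 0.23841689 = 0.4571


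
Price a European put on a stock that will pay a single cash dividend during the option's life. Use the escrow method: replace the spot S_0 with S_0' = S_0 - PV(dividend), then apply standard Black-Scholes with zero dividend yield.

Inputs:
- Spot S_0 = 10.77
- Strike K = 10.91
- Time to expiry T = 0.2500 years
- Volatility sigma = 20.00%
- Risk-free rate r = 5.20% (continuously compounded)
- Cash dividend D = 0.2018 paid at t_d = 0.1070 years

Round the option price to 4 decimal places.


PV(D) = D * exp(-r * t_d) = 0.2018 * 0.99445145 = 0.20068030
S_0' = S_0 - PV(D) = 10.7700 - 0.20068030 = 10.56931970
d1 = (ln(S_0'/K) + (r + sigma^2/2)*T) / (sigma*sqrt(T)) = -0.13724364
d2 = d1 - sigma*sqrt(T) = -0.23724364
exp(-rT) = 0.98708414
N(-d1) = 0.55458089; N(-d2) = 0.59376611
P = K * exp(-rT) * N(-d2) - S_0' * N(-d1) = 10.9100 * 0.98708414 * 0.59376611 - 10.56931970 * 0.55458089 = 0.5328

Answer: Price = 0.5328


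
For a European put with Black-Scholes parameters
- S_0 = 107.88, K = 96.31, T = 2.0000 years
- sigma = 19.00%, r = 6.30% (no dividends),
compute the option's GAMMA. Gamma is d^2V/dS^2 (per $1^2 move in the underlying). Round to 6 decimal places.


Answer: Gamma = 0.008135

Derivation:
d1 = 1.0254810240; d2 = 0.7567804472
phi(d1) = 0.2358063885; exp(-qT) = 1.0000000000; exp(-rT) = 0.8816148468
Gamma = exp(-qT) * phi(d1) / (S * sigma * sqrt(T)) = 1.0000000000 * 0.2358063885 / (107.8800 * 0.1900 * 1.4142135624) = 0.008135


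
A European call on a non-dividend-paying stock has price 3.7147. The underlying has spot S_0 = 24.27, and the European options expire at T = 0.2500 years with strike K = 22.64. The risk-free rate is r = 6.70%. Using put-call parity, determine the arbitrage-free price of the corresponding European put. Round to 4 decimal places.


Answer: Put price = 1.7086

Derivation:
Put-call parity: C - P = S_0 * exp(-qT) - K * exp(-rT).
S_0 * exp(-qT) = 24.2700 * 1.00000000 = 24.27000000
K * exp(-rT) = 22.6400 * 0.98338950 = 22.26393831
P = C - S*exp(-qT) + K*exp(-rT)
P = 3.7147 - 24.27000000 + 22.26393831 = 1.7086


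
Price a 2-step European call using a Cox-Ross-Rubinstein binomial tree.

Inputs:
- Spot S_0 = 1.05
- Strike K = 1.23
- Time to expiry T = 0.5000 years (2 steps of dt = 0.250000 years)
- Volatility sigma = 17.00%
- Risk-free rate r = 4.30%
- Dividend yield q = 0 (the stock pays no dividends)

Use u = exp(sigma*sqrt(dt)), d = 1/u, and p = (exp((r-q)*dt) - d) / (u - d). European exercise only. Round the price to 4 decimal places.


dt = T/N = 0.250000
u = exp(sigma*sqrt(dt)) = 1.088717; d = 1/u = 0.918512
p = (exp((r-q)*dt) - d) / (u - d) = 0.542263
Discount per step: exp(-r*dt) = 0.989308
Stock lattice S(k, i) with i counting down-moves:
  k=0: S(0,0) = 1.0500
  k=1: S(1,0) = 1.1432; S(1,1) = 0.9644
  k=2: S(2,0) = 1.2446; S(2,1) = 1.0500; S(2,2) = 0.8858
Terminal payoffs V(N, i) = max(S_T - K, 0):
  V(2,0) = 0.014570; V(2,1) = 0.000000; V(2,2) = 0.000000
Backward induction: V(k, i) = exp(-r*dt) * [p * V(k+1, i) + (1-p) * V(k+1, i+1)].
  V(1,0) = exp(-r*dt) * [p*0.014570 + (1-p)*0.000000] = 0.007816
  V(1,1) = exp(-r*dt) * [p*0.000000 + (1-p)*0.000000] = 0.000000
  V(0,0) = exp(-r*dt) * [p*0.007816 + (1-p)*0.000000] = 0.004193

Answer: Price = V(0,0) = 0.0042


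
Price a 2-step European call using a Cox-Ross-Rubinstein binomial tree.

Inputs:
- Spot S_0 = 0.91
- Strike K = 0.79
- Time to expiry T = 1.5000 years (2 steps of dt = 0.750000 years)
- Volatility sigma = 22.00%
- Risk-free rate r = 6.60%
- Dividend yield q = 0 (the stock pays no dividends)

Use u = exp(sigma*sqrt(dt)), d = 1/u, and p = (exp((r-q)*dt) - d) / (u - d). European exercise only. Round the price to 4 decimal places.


dt = T/N = 0.750000
u = exp(sigma*sqrt(dt)) = 1.209885; d = 1/u = 0.826525
p = (exp((r-q)*dt) - d) / (u - d) = 0.584883
Discount per step: exp(-r*dt) = 0.951705
Stock lattice S(k, i) with i counting down-moves:
  k=0: S(0,0) = 0.9100
  k=1: S(1,0) = 1.1010; S(1,1) = 0.7521
  k=2: S(2,0) = 1.3321; S(2,1) = 0.9100; S(2,2) = 0.6217
Terminal payoffs V(N, i) = max(S_T - K, 0):
  V(2,0) = 0.542078; V(2,1) = 0.120000; V(2,2) = 0.000000
Backward induction: V(k, i) = exp(-r*dt) * [p * V(k+1, i) + (1-p) * V(k+1, i+1)].
  V(1,0) = exp(-r*dt) * [p*0.542078 + (1-p)*0.120000] = 0.349149
  V(1,1) = exp(-r*dt) * [p*0.120000 + (1-p)*0.000000] = 0.066796
  V(0,0) = exp(-r*dt) * [p*0.349149 + (1-p)*0.066796] = 0.220738

Answer: Price = V(0,0) = 0.2207


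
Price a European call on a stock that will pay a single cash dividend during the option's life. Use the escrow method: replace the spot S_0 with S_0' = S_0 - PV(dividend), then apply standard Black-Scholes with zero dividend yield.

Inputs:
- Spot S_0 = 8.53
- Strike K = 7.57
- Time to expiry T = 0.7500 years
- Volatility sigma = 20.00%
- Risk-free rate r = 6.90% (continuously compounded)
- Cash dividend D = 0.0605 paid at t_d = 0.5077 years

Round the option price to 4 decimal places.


PV(D) = D * exp(-r * t_d) = 0.0605 * 0.96557519 = 0.05841730
S_0' = S_0 - PV(D) = 8.5300 - 0.05841730 = 8.47158270
d1 = (ln(S_0'/K) + (r + sigma^2/2)*T) / (sigma*sqrt(T)) = 1.03504056
d2 = d1 - sigma*sqrt(T) = 0.86183548
exp(-rT) = 0.94956623
N(d1) = 0.84967501; N(d2) = 0.80561097
C = S_0' * N(d1) - K * exp(-rT) * N(d2) = 8.47158270 * 0.84967501 - 7.5700 * 0.94956623 * 0.80561097 = 1.4072

Answer: Price = 1.4072


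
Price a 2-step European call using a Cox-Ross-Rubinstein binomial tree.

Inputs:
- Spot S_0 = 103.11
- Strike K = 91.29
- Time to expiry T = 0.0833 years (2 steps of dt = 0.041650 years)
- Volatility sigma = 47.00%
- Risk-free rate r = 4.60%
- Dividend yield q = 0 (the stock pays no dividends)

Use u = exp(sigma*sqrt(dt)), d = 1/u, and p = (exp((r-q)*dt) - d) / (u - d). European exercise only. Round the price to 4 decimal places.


dt = T/N = 0.041650
u = exp(sigma*sqrt(dt)) = 1.100670; d = 1/u = 0.908537
p = (exp((r-q)*dt) - d) / (u - d) = 0.486020
Discount per step: exp(-r*dt) = 0.998086
Stock lattice S(k, i) with i counting down-moves:
  k=0: S(0,0) = 103.1100
  k=1: S(1,0) = 113.4901; S(1,1) = 93.6793
  k=2: S(2,0) = 124.9151; S(2,1) = 103.1100; S(2,2) = 85.1112
Terminal payoffs V(N, i) = max(S_T - K, 0):
  V(2,0) = 33.625149; V(2,1) = 11.820000; V(2,2) = 0.000000
Backward induction: V(k, i) = exp(-r*dt) * [p * V(k+1, i) + (1-p) * V(k+1, i+1)].
  V(1,0) = exp(-r*dt) * [p*33.625149 + (1-p)*11.820000] = 22.374827
  V(1,1) = exp(-r*dt) * [p*11.820000 + (1-p)*0.000000] = 5.733759
  V(0,0) = exp(-r*dt) * [p*22.374827 + (1-p)*5.733759] = 13.795194

Answer: Price = V(0,0) = 13.7952


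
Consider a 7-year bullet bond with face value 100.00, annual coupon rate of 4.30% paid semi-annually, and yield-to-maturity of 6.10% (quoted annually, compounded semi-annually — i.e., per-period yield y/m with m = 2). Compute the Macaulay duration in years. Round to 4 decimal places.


Answer: Macaulay duration = 6.0591 years

Derivation:
Coupon per period c = face * coupon_rate / m = 2.150000
Periods per year m = 2; per-period yield y/m = 0.030500
Number of cashflows N = 14
Cashflows (t years, CF_t, discount factor 1/(1+y/m)^(m*t), PV):
  t = 0.5000: CF_t = 2.150000, DF = 0.970403, PV = 2.086366
  t = 1.0000: CF_t = 2.150000, DF = 0.941681, PV = 2.024615
  t = 1.5000: CF_t = 2.150000, DF = 0.913810, PV = 1.964692
  t = 2.0000: CF_t = 2.150000, DF = 0.886764, PV = 1.906542
  t = 2.5000: CF_t = 2.150000, DF = 0.860518, PV = 1.850114
  t = 3.0000: CF_t = 2.150000, DF = 0.835049, PV = 1.795356
  t = 3.5000: CF_t = 2.150000, DF = 0.810334, PV = 1.742218
  t = 4.0000: CF_t = 2.150000, DF = 0.786350, PV = 1.690653
  t = 4.5000: CF_t = 2.150000, DF = 0.763076, PV = 1.640614
  t = 5.0000: CF_t = 2.150000, DF = 0.740491, PV = 1.592057
  t = 5.5000: CF_t = 2.150000, DF = 0.718575, PV = 1.544936
  t = 6.0000: CF_t = 2.150000, DF = 0.697307, PV = 1.499210
  t = 6.5000: CF_t = 2.150000, DF = 0.676669, PV = 1.454838
  t = 7.0000: CF_t = 102.150000, DF = 0.656641, PV = 67.075887
Price P = sum_t PV_t = 89.868098
Macaulay numerator sum_t t * PV_t:
  t * PV_t at t = 0.5000: 1.043183
  t * PV_t at t = 1.0000: 2.024615
  t * PV_t at t = 1.5000: 2.947038
  t * PV_t at t = 2.0000: 3.813085
  t * PV_t at t = 2.5000: 4.625285
  t * PV_t at t = 3.0000: 5.386067
  t * PV_t at t = 3.5000: 6.097763
  t * PV_t at t = 4.0000: 6.762612
  t * PV_t at t = 4.5000: 7.382764
  t * PV_t at t = 5.0000: 7.960283
  t * PV_t at t = 5.5000: 8.497148
  t * PV_t at t = 6.0000: 8.995261
  t * PV_t at t = 6.5000: 9.456444
  t * PV_t at t = 7.0000: 469.531210
Macaulay duration D = (sum_t t * PV_t) / P = 544.522758 / 89.868098 = 6.059133


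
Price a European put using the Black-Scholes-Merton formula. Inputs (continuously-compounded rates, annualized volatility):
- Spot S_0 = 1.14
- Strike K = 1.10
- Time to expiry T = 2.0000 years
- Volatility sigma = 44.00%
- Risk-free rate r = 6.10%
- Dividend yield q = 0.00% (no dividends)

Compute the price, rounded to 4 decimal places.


Answer: Price = 0.1830

Derivation:
d1 = (ln(S/K) + (r - q + 0.5*sigma^2) * T) / (sigma * sqrt(T)) = 0.56458954
d2 = d1 - sigma * sqrt(T) = -0.05766443
exp(-rT) = 0.88514837; exp(-qT) = 1.00000000
P = K * exp(-rT) * N(-d2) - S_0 * exp(-qT) * N(-d1)
N(-d1) = 0.28617649; N(-d2) = 0.52299203
P = 1.1000 * 0.88514837 * 0.52299203 - 1.1400 * 1.00000000 * 0.28617649 = 0.1830


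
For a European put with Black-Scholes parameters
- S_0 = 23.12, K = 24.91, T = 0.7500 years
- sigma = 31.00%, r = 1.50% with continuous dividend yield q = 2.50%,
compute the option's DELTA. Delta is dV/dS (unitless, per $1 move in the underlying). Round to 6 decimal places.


Answer: Delta = -0.557520

Derivation:
d1 = -0.1714685060; d2 = -0.4399363812
phi(d1) = 0.3931204374; exp(-qT) = 0.9814246877; exp(-rT) = 0.9888130446
N(-d1) = 0.5680723039
Delta = -exp(-qT) * N(-d1) = -0.9814246877 * 0.5680723039 = -0.557520


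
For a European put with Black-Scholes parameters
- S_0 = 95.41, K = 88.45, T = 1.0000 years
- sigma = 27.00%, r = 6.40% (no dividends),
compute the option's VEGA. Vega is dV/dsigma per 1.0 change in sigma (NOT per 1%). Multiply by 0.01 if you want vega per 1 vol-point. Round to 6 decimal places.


d1 = 0.6525776821; d2 = 0.3825776821
phi(d1) = 0.3224306035; exp(-qT) = 1.0000000000; exp(-rT) = 0.9380049995
Vega = S * exp(-qT) * phi(d1) * sqrt(T) = 95.4100 * 1.0000000000 * 0.3224306035 * 1.0000000000 = 30.763104

Answer: Vega = 30.763104


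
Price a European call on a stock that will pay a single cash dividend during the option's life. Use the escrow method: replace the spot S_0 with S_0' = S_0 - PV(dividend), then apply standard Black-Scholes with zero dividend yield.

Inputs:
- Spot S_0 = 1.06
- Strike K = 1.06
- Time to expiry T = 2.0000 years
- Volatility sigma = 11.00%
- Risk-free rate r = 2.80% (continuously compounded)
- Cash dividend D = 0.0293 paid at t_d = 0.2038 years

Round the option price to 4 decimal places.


PV(D) = D * exp(-r * t_d) = 0.0293 * 0.99430985 = 0.02913328
S_0' = S_0 - PV(D) = 1.0600 - 0.02913328 = 1.03086672
d1 = (ln(S_0'/K) + (r + sigma^2/2)*T) / (sigma*sqrt(T)) = 0.25861477
d2 = d1 - sigma*sqrt(T) = 0.10305128
exp(-rT) = 0.94553914
N(d1) = 0.60203376; N(d2) = 0.54103886
C = S_0' * N(d1) - K * exp(-rT) * N(d2) = 1.03086672 * 0.60203376 - 1.0600 * 0.94553914 * 0.54103886 = 0.0783

Answer: Price = 0.0783


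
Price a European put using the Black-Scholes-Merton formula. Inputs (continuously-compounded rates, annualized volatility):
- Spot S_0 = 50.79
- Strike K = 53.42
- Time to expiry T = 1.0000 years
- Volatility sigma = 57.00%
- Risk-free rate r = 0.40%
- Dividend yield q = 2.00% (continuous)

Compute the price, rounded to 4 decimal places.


d1 = (ln(S/K) + (r - q + 0.5*sigma^2) * T) / (sigma * sqrt(T)) = 0.16835838
d2 = d1 - sigma * sqrt(T) = -0.40164162
exp(-rT) = 0.99600799; exp(-qT) = 0.98019867
P = K * exp(-rT) * N(-d2) - S_0 * exp(-qT) * N(-d1)
N(-d1) = 0.43315067; N(-d2) = 0.65602610
P = 53.4200 * 0.99600799 * 0.65602610 - 50.7900 * 0.98019867 * 0.43315067 = 13.3409

Answer: Price = 13.3409


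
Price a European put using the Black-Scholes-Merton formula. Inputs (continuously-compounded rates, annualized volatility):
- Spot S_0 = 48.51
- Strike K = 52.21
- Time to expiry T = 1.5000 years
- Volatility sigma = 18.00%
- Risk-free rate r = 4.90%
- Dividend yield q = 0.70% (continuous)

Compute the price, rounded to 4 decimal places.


Answer: Price = 4.4938

Derivation:
d1 = (ln(S/K) + (r - q + 0.5*sigma^2) * T) / (sigma * sqrt(T)) = 0.06257954
d2 = d1 - sigma * sqrt(T) = -0.15787454
exp(-rT) = 0.92913615; exp(-qT) = 0.98955493
P = K * exp(-rT) * N(-d2) - S_0 * exp(-qT) * N(-d1)
N(-d1) = 0.47505066; N(-d2) = 0.56272217
P = 52.2100 * 0.92913615 * 0.56272217 - 48.5100 * 0.98955493 * 0.47505066 = 4.4938


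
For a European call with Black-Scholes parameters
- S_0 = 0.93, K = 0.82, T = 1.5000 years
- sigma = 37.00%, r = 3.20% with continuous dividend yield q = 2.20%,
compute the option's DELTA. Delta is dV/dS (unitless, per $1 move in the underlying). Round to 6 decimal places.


d1 = 0.5374649339; d2 = 0.0843093315
phi(d1) = 0.3452892488; exp(-qT) = 0.9675385596; exp(-rT) = 0.9531337871
N(d1) = 0.7045267497
Delta = exp(-qT) * N(d1) = 0.9675385596 * 0.7045267497 = 0.681657

Answer: Delta = 0.681657


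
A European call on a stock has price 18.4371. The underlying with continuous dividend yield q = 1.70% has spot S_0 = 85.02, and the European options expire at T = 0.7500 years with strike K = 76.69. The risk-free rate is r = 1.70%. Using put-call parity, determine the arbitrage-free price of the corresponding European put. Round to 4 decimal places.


Put-call parity: C - P = S_0 * exp(-qT) - K * exp(-rT).
S_0 * exp(-qT) = 85.0200 * 0.98733094 = 83.94287626
K * exp(-rT) = 76.6900 * 0.98733094 = 75.71840955
P = C - S*exp(-qT) + K*exp(-rT)
P = 18.4371 - 83.94287626 + 75.71840955 = 10.2126

Answer: Put price = 10.2126
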